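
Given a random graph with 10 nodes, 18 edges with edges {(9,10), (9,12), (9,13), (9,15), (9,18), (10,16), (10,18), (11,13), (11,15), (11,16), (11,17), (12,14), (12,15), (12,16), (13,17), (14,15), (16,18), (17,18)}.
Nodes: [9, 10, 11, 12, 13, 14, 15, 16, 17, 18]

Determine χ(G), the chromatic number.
χ(G) = 3

Clique number ω(G) = 3 (lower bound: χ ≥ ω).
The clique on [9, 10, 18] has size 3, forcing χ ≥ 3, and the coloring below uses 3 colors, so χ(G) = 3.
A valid 3-coloring: color 1: [9, 14, 16, 17]; color 2: [11, 12, 18]; color 3: [10, 13, 15].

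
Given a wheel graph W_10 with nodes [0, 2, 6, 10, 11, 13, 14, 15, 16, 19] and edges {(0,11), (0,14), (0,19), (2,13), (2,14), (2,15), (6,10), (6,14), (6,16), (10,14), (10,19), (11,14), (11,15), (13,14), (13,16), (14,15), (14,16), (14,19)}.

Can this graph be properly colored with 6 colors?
A valid 6-coloring: color 1: [14]; color 2: [2, 6, 11, 19]; color 3: [0, 10, 15, 16]; color 4: [13].
(χ(G) = 4 ≤ 6.)

Yes, G is 6-colorable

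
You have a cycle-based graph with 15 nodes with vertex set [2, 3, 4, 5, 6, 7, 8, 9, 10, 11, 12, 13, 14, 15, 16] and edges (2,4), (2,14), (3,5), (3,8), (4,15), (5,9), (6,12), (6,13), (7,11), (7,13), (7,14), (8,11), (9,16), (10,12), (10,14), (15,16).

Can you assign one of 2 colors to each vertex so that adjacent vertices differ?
Odd cycle [11, 8, 3, 5, 9, 16, 15, 4, 2, 14, 7] needs 3 colors (χ ≥ 3).
Hence χ(G) ≥ 3 > 2, so no proper 2-coloring exists.

No, G is not 2-colorable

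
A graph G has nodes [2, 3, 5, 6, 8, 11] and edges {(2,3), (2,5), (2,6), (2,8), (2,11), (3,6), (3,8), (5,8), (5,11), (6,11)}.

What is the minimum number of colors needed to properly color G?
χ(G) = 4

Clique number ω(G) = 3 (lower bound: χ ≥ ω).
Odd cycle [5, 8, 3, 6, 11] needs 3 colors (χ ≥ 3).
Vertex 2 is adjacent to every vertex of [3, 5, 6, 8, 11], which already need 3 colors among themselves, so 2 needs a new color (χ ≥ 4).
The coloring below uses 4 colors, so χ(G) = 4.
A valid 4-coloring: color 1: [2]; color 2: [5, 6]; color 3: [8, 11]; color 4: [3].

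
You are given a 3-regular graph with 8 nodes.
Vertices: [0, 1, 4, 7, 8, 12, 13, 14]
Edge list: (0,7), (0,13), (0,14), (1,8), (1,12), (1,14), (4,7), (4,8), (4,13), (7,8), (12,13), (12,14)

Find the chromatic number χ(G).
Clique number ω(G) = 3 (lower bound: χ ≥ ω).
The clique on [1, 12, 14] has size 3, forcing χ ≥ 3, and the coloring below uses 3 colors, so χ(G) = 3.
A valid 3-coloring: color 1: [1, 7, 13]; color 2: [0, 4, 12]; color 3: [8, 14].

χ(G) = 3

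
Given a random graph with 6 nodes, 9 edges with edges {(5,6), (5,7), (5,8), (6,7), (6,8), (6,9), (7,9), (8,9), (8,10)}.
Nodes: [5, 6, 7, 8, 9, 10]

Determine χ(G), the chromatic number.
Clique number ω(G) = 3 (lower bound: χ ≥ ω).
The clique on [6, 8, 9] has size 3, forcing χ ≥ 3, and the coloring below uses 3 colors, so χ(G) = 3.
A valid 3-coloring: color 1: [6, 10]; color 2: [7, 8]; color 3: [5, 9].

χ(G) = 3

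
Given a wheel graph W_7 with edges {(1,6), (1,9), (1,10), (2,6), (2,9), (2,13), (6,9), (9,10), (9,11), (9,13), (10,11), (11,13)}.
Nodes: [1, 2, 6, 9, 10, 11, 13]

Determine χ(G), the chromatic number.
χ(G) = 3

Clique number ω(G) = 3 (lower bound: χ ≥ ω).
The clique on [1, 9, 10] has size 3, forcing χ ≥ 3, and the coloring below uses 3 colors, so χ(G) = 3.
A valid 3-coloring: color 1: [9]; color 2: [1, 2, 11]; color 3: [6, 10, 13].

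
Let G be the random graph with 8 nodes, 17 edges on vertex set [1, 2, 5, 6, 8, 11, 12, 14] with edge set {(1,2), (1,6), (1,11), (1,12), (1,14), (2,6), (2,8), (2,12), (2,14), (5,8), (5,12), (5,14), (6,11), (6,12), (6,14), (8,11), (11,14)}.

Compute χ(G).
χ(G) = 4

Clique number ω(G) = 4 (lower bound: χ ≥ ω).
The clique on [1, 2, 6, 12] has size 4, forcing χ ≥ 4, and the coloring below uses 4 colors, so χ(G) = 4.
A valid 4-coloring: color 1: [6, 8]; color 2: [1, 5]; color 3: [2, 11]; color 4: [12, 14].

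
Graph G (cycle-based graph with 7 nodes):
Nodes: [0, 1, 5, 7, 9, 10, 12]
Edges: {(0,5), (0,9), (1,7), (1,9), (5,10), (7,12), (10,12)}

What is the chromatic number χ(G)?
Clique number ω(G) = 2 (lower bound: χ ≥ ω).
Odd cycle [12, 7, 1, 9, 0, 5, 10] needs 3 colors (χ ≥ 3).
The coloring below uses 3 colors, so χ(G) = 3.
A valid 3-coloring: color 1: [1, 5, 12]; color 2: [7, 9, 10]; color 3: [0].

χ(G) = 3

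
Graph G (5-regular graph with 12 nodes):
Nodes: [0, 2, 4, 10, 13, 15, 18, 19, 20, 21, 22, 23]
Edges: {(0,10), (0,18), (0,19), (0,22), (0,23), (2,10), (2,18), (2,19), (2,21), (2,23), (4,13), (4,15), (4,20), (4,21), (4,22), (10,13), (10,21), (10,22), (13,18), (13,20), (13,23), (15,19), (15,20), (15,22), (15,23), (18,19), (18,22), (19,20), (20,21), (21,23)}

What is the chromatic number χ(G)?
Clique number ω(G) = 3 (lower bound: χ ≥ ω).
Suppose a proper 3-coloring c exists. The clique [0, 10, 22] takes 3 distinct colors; by symmetry let c(0) = 1, c(10) = 2, c(22) = 3.
- Vertex 18: neighbors [0, 22] already have colors [1, 3] ⇒ c(18) = 2.
- Vertex 19: neighbors [0, 18] already have colors [1, 2] ⇒ c(19) = 3.
- Vertex 2: neighbors [10, 19] already have colors [2, 3] ⇒ c(2) = 1.
- Vertex 21: neighbors [2, 10] already have colors [1, 2] ⇒ c(21) = 3.
- Vertex 23: neighbors [0, 21] already have colors [1, 3] ⇒ c(23) = 2.
- Vertex 15: neighbors [23, 19] already have colors [2, 3] ⇒ c(15) = 1.
- Vertex 4: neighbors [15, 21] already have colors [1, 3] ⇒ c(4) = 2.
- Vertex 20: neighbors [15, 4, 19] already have colors [1, 2, 3] — all 3 colors blocked. Contradiction.
The forced assignments end in a contradiction, so G has no proper 3-coloring (χ ≥ 4).
The coloring below uses 4 colors, so χ(G) = 4.
A valid 4-coloring: color 1: [0, 2, 13, 15]; color 2: [4, 10, 19, 23]; color 3: [18, 21]; color 4: [20, 22].

χ(G) = 4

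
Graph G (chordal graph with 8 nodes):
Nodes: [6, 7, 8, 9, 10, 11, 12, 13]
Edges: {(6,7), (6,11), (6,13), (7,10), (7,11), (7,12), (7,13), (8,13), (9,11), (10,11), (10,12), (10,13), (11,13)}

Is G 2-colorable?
The clique on vertices [7, 10, 11, 13] has size 4 > 2, so it alone needs 4 colors.

No, G is not 2-colorable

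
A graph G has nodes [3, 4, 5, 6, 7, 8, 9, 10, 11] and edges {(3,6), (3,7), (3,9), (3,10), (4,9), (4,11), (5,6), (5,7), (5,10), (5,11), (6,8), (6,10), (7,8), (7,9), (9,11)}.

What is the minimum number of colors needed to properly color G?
Clique number ω(G) = 3 (lower bound: χ ≥ ω).
The clique on [3, 7, 9] has size 3, forcing χ ≥ 3, and the coloring below uses 3 colors, so χ(G) = 3.
A valid 3-coloring: color 1: [6, 9]; color 2: [3, 4, 5, 8]; color 3: [7, 10, 11].

χ(G) = 3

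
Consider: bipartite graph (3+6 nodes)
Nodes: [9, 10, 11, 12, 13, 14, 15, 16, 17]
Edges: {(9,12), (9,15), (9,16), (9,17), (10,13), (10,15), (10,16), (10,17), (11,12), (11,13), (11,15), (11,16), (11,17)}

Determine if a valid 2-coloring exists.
A valid 2-coloring: color 1: [9, 10, 11, 14]; color 2: [12, 13, 15, 16, 17].
(χ(G) = 2 ≤ 2.)

Yes, G is 2-colorable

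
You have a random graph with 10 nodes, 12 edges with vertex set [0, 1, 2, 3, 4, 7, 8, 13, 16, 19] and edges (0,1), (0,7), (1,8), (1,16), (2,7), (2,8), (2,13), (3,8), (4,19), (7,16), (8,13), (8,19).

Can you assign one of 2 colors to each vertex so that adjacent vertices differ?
The clique on vertices [2, 8, 13] has size 3 > 2, so it alone needs 3 colors.

No, G is not 2-colorable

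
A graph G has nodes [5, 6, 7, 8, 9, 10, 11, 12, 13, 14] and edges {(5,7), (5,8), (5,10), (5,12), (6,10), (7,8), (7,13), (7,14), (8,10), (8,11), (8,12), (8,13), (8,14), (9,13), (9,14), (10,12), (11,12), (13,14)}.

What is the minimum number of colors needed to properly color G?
χ(G) = 4

Clique number ω(G) = 4 (lower bound: χ ≥ ω).
The clique on [7, 8, 13, 14] has size 4, forcing χ ≥ 4, and the coloring below uses 4 colors, so χ(G) = 4.
A valid 4-coloring: color 1: [6, 8, 9]; color 2: [5, 11, 13]; color 3: [12, 14]; color 4: [7, 10].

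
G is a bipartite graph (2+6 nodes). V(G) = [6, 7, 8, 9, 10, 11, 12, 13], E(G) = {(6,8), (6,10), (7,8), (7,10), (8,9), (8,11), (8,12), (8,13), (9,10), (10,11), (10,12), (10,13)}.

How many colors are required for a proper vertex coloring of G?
Clique number ω(G) = 2 (lower bound: χ ≥ ω).
The graph is bipartite (no odd cycle), so 2 colors suffice: χ(G) = 2.
A valid 2-coloring: color 1: [8, 10]; color 2: [6, 7, 9, 11, 12, 13].

χ(G) = 2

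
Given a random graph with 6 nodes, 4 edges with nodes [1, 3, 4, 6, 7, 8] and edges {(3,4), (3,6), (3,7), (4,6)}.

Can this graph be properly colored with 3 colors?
Yes, G is 3-colorable

A valid 3-coloring: color 1: [1, 3, 8]; color 2: [4, 7]; color 3: [6].
(χ(G) = 3 ≤ 3.)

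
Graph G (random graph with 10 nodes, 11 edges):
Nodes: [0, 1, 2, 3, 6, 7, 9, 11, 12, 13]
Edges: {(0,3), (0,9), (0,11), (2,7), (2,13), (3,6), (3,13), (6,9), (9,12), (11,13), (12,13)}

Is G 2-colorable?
Odd cycle [6, 9, 12, 13, 3] needs 3 colors (χ ≥ 3).
Hence χ(G) ≥ 3 > 2, so no proper 2-coloring exists.

No, G is not 2-colorable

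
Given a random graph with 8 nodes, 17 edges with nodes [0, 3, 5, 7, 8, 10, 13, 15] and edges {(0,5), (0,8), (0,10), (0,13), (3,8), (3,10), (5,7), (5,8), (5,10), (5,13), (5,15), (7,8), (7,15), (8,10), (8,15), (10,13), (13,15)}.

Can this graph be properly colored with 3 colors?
No, G is not 3-colorable

The clique on vertices [0, 5, 8, 10] has size 4 > 3, so it alone needs 4 colors.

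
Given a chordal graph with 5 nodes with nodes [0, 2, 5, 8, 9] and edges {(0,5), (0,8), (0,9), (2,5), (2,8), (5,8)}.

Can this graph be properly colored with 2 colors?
No, G is not 2-colorable

The clique on vertices [0, 5, 8] has size 3 > 2, so it alone needs 3 colors.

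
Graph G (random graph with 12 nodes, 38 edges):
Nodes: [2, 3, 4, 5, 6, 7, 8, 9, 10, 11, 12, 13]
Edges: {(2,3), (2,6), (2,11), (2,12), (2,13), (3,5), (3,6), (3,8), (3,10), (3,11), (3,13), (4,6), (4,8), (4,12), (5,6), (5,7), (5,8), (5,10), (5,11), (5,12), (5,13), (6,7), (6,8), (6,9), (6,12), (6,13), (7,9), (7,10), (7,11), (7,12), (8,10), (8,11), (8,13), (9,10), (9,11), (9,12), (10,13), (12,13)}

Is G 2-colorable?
The clique on vertices [3, 5, 8, 10, 13] has size 5 > 2, so it alone needs 5 colors.

No, G is not 2-colorable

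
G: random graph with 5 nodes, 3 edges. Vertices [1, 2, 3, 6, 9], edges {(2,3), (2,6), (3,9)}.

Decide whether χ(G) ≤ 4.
A valid 4-coloring: color 1: [1, 3, 6]; color 2: [2, 9].
(χ(G) = 2 ≤ 4.)

Yes, G is 4-colorable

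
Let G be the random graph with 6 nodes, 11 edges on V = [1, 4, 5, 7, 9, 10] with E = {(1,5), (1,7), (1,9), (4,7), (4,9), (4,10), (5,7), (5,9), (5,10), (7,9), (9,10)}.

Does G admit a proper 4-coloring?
Yes, G is 4-colorable

A valid 4-coloring: color 1: [9]; color 2: [7, 10]; color 3: [4, 5]; color 4: [1].
(χ(G) = 4 ≤ 4.)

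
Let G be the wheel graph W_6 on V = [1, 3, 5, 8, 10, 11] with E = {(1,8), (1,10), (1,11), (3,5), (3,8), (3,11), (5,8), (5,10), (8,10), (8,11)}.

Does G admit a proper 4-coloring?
Yes, G is 4-colorable

A valid 4-coloring: color 1: [8]; color 2: [1, 3]; color 3: [5, 11]; color 4: [10].
(χ(G) = 4 ≤ 4.)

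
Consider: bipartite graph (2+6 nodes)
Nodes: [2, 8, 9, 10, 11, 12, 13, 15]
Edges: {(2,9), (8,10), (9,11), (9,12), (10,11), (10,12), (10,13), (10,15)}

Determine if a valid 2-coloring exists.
A valid 2-coloring: color 1: [9, 10]; color 2: [2, 8, 11, 12, 13, 15].
(χ(G) = 2 ≤ 2.)

Yes, G is 2-colorable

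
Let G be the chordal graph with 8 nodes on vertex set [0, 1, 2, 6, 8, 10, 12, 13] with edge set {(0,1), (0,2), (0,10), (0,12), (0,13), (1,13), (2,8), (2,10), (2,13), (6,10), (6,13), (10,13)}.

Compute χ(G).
Clique number ω(G) = 4 (lower bound: χ ≥ ω).
The clique on [0, 2, 10, 13] has size 4, forcing χ ≥ 4, and the coloring below uses 4 colors, so χ(G) = 4.
A valid 4-coloring: color 1: [8, 12, 13]; color 2: [0, 6]; color 3: [1, 2]; color 4: [10].

χ(G) = 4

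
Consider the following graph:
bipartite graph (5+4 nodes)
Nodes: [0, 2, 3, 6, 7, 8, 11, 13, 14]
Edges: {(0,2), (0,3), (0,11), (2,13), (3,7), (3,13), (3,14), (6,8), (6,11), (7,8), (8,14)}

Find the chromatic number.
Clique number ω(G) = 2 (lower bound: χ ≥ ω).
The graph is bipartite (no odd cycle), so 2 colors suffice: χ(G) = 2.
A valid 2-coloring: color 1: [2, 3, 8, 11]; color 2: [0, 6, 7, 13, 14].

χ(G) = 2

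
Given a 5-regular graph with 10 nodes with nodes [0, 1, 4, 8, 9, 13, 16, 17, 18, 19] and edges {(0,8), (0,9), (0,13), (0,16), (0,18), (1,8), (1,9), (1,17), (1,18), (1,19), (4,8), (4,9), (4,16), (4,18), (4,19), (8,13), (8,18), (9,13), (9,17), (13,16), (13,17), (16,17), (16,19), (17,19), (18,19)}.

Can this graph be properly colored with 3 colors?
Odd cycle [1, 19, 16, 13, 9] needs 3 colors (χ ≥ 3).
Vertex 17 is adjacent to every vertex of [1, 9, 13, 16, 19], which already need 3 colors among themselves, so 17 needs a new color (χ ≥ 4).
Hence χ(G) ≥ 4 > 3, so no proper 3-coloring exists.

No, G is not 3-colorable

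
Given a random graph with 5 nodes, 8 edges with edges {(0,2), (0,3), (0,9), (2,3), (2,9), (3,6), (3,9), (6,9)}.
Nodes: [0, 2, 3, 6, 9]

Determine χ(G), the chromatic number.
χ(G) = 4

Clique number ω(G) = 4 (lower bound: χ ≥ ω).
The clique on [0, 2, 3, 9] has size 4, forcing χ ≥ 4, and the coloring below uses 4 colors, so χ(G) = 4.
A valid 4-coloring: color 1: [3]; color 2: [9]; color 3: [2, 6]; color 4: [0].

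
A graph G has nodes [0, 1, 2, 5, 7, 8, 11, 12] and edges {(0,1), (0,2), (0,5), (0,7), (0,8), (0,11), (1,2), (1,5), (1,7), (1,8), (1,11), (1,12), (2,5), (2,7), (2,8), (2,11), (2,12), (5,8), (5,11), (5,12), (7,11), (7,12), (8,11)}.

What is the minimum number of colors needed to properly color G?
Clique number ω(G) = 6 (lower bound: χ ≥ ω).
The clique on [0, 1, 2, 5, 8, 11] has size 6, forcing χ ≥ 6, and the coloring below uses 6 colors, so χ(G) = 6.
A valid 6-coloring: color 1: [1]; color 2: [2]; color 3: [0, 12]; color 4: [5, 7]; color 5: [11]; color 6: [8].

χ(G) = 6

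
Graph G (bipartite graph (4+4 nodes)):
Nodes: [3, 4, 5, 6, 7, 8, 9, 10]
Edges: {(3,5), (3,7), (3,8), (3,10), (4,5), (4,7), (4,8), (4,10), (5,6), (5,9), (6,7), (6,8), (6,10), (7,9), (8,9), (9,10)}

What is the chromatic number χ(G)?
Clique number ω(G) = 2 (lower bound: χ ≥ ω).
The graph is bipartite (no odd cycle), so 2 colors suffice: χ(G) = 2.
A valid 2-coloring: color 1: [3, 4, 6, 9]; color 2: [5, 7, 8, 10].

χ(G) = 2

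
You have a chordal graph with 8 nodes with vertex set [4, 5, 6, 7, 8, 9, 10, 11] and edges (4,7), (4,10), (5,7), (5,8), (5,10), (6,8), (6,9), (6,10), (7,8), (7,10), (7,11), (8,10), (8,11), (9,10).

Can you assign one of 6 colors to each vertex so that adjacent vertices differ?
A valid 6-coloring: color 1: [10, 11]; color 2: [6, 7]; color 3: [4, 8, 9]; color 4: [5].
(χ(G) = 4 ≤ 6.)

Yes, G is 6-colorable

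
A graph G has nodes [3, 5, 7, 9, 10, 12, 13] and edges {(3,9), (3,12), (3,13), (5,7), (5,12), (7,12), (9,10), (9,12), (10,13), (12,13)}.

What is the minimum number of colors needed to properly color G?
χ(G) = 3

Clique number ω(G) = 3 (lower bound: χ ≥ ω).
The clique on [3, 9, 12] has size 3, forcing χ ≥ 3, and the coloring below uses 3 colors, so χ(G) = 3.
A valid 3-coloring: color 1: [10, 12]; color 2: [3, 7]; color 3: [5, 9, 13].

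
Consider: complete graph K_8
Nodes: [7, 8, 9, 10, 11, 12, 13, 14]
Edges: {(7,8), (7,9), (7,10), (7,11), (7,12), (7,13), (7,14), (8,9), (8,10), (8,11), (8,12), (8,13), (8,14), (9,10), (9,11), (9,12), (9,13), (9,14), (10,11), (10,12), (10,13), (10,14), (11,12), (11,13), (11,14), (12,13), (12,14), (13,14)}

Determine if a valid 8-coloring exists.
Yes, G is 8-colorable

A valid 8-coloring: color 1: [12]; color 2: [14]; color 3: [7]; color 4: [9]; color 5: [11]; color 6: [10]; color 7: [8]; color 8: [13].
(χ(G) = 8 ≤ 8.)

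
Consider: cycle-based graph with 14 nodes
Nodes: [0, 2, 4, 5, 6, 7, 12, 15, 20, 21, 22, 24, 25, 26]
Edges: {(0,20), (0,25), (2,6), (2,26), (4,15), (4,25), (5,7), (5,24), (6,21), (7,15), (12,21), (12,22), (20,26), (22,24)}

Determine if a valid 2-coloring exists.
A valid 2-coloring: color 1: [2, 5, 15, 20, 21, 22, 25]; color 2: [0, 4, 6, 7, 12, 24, 26].
(χ(G) = 2 ≤ 2.)

Yes, G is 2-colorable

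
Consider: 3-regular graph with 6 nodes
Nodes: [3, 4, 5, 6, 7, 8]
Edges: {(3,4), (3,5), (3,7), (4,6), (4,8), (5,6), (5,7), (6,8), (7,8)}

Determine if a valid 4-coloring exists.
A valid 4-coloring: color 1: [5, 8]; color 2: [3, 6]; color 3: [4, 7].
(χ(G) = 3 ≤ 4.)

Yes, G is 4-colorable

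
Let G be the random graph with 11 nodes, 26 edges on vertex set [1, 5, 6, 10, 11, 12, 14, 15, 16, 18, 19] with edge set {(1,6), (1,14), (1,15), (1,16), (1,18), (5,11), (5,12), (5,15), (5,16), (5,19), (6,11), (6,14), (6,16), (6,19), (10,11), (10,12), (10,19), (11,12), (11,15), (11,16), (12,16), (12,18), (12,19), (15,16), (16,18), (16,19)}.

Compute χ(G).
χ(G) = 4

Clique number ω(G) = 4 (lower bound: χ ≥ ω).
The clique on [5, 11, 12, 16] has size 4, forcing χ ≥ 4, and the coloring below uses 4 colors, so χ(G) = 4.
A valid 4-coloring: color 1: [10, 14, 16]; color 2: [1, 11, 19]; color 3: [6, 12, 15]; color 4: [5, 18].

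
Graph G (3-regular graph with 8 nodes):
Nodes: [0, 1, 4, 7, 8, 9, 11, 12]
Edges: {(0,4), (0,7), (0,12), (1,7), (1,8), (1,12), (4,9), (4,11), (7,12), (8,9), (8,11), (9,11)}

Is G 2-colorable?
No, G is not 2-colorable

The clique on vertices [0, 7, 12] has size 3 > 2, so it alone needs 3 colors.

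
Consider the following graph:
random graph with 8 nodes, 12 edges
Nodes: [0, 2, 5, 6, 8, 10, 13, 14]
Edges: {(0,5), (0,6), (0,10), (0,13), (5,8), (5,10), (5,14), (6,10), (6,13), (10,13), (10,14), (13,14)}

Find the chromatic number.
Clique number ω(G) = 4 (lower bound: χ ≥ ω).
The clique on [0, 6, 10, 13] has size 4, forcing χ ≥ 4, and the coloring below uses 4 colors, so χ(G) = 4.
A valid 4-coloring: color 1: [2, 8, 10]; color 2: [5, 13]; color 3: [0, 14]; color 4: [6].

χ(G) = 4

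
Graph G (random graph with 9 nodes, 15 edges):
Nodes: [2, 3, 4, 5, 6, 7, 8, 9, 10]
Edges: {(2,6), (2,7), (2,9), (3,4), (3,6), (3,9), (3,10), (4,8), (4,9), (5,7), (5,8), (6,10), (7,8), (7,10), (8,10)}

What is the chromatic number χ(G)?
χ(G) = 3

Clique number ω(G) = 3 (lower bound: χ ≥ ω).
The clique on [3, 4, 9] has size 3, forcing χ ≥ 3, and the coloring below uses 3 colors, so χ(G) = 3.
A valid 3-coloring: color 1: [3, 7]; color 2: [2, 4, 5, 10]; color 3: [6, 8, 9].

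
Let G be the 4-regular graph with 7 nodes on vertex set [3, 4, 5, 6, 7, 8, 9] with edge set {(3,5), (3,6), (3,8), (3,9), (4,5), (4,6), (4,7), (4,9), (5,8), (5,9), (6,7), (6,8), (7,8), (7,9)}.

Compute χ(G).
χ(G) = 4

Clique number ω(G) = 3 (lower bound: χ ≥ ω).
Suppose a proper 3-coloring c exists. The clique [3, 5, 8] takes 3 distinct colors; by symmetry let c(3) = 1, c(5) = 2, c(8) = 3.
- Vertex 6: neighbors [3, 8] already have colors [1, 3] ⇒ c(6) = 2.
- Vertex 7: neighbors [6, 8] already have colors [2, 3] ⇒ c(7) = 1.
- Vertex 4: neighbors [7, 5] already have colors [1, 2] ⇒ c(4) = 3.
- Vertex 9: neighbors [3, 5, 4] already have colors [1, 2, 3] — all 3 colors blocked. Contradiction.
The forced assignments end in a contradiction, so G has no proper 3-coloring (χ ≥ 4).
The coloring below uses 4 colors, so χ(G) = 4.
A valid 4-coloring: color 1: [3, 7]; color 2: [8, 9]; color 3: [5, 6]; color 4: [4].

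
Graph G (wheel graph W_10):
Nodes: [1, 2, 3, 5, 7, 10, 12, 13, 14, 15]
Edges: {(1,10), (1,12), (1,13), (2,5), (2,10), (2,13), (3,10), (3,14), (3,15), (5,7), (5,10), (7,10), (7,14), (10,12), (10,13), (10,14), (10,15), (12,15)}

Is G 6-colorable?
Yes, G is 6-colorable

A valid 6-coloring: color 1: [10]; color 2: [2, 3, 7, 12]; color 3: [5, 13, 14, 15]; color 4: [1].
(χ(G) = 4 ≤ 6.)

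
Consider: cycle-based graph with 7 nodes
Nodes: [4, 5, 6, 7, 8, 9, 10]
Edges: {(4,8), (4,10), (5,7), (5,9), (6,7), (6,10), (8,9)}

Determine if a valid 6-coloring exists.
Yes, G is 6-colorable

A valid 6-coloring: color 1: [7, 8, 10]; color 2: [4, 5, 6]; color 3: [9].
(χ(G) = 3 ≤ 6.)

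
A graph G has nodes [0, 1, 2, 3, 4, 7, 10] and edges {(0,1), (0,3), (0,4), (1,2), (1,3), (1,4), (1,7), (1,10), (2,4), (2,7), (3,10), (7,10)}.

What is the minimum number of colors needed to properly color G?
χ(G) = 3

Clique number ω(G) = 3 (lower bound: χ ≥ ω).
The clique on [0, 1, 3] has size 3, forcing χ ≥ 3, and the coloring below uses 3 colors, so χ(G) = 3.
A valid 3-coloring: color 1: [1]; color 2: [3, 4, 7]; color 3: [0, 2, 10].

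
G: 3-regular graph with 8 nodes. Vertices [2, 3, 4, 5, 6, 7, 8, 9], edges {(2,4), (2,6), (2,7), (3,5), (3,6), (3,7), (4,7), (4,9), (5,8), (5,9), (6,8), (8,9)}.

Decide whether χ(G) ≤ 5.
A valid 5-coloring: color 1: [2, 3, 9]; color 2: [4, 8]; color 3: [5, 6, 7].
(χ(G) = 3 ≤ 5.)

Yes, G is 5-colorable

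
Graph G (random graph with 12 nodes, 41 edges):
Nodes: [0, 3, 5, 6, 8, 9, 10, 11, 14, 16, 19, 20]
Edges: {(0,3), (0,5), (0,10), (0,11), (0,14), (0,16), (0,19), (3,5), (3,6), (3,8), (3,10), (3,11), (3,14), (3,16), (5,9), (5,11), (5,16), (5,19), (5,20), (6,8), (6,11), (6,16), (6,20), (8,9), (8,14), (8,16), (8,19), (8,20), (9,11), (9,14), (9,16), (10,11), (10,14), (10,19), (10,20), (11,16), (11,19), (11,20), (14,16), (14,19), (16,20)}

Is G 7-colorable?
A valid 7-coloring: color 1: [11, 14]; color 2: [16, 19]; color 3: [3, 9, 20]; color 4: [5, 8, 10]; color 5: [0, 6].
(χ(G) = 5 ≤ 7.)

Yes, G is 7-colorable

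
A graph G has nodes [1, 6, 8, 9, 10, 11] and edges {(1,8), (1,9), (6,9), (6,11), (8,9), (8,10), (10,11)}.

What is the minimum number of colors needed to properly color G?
Clique number ω(G) = 3 (lower bound: χ ≥ ω).
The clique on [1, 8, 9] has size 3, forcing χ ≥ 3, and the coloring below uses 3 colors, so χ(G) = 3.
A valid 3-coloring: color 1: [9, 10]; color 2: [8, 11]; color 3: [1, 6].

χ(G) = 3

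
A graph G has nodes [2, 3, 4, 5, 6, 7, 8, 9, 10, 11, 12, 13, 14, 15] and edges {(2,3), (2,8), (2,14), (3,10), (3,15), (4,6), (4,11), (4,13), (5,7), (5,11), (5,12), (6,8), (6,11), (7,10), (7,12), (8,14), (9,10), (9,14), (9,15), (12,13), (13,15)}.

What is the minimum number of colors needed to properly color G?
Clique number ω(G) = 3 (lower bound: χ ≥ ω).
The clique on [2, 8, 14] has size 3, forcing χ ≥ 3, and the coloring below uses 3 colors, so χ(G) = 3.
A valid 3-coloring: color 1: [2, 4, 5, 10, 15]; color 2: [3, 7, 8, 9, 11, 13]; color 3: [6, 12, 14].

χ(G) = 3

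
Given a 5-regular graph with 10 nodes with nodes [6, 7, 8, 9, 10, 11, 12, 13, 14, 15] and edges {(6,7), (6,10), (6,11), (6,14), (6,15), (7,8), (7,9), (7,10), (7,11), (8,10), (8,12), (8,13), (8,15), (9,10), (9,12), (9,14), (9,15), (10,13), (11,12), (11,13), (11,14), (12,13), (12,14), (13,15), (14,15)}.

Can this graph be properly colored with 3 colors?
No, G is not 3-colorable

Odd cycle [11, 6, 15, 9, 12] needs 3 colors (χ ≥ 3).
Vertex 14 is adjacent to every vertex of [6, 9, 11, 12, 15], which already need 3 colors among themselves, so 14 needs a new color (χ ≥ 4).
Hence χ(G) ≥ 4 > 3, so no proper 3-coloring exists.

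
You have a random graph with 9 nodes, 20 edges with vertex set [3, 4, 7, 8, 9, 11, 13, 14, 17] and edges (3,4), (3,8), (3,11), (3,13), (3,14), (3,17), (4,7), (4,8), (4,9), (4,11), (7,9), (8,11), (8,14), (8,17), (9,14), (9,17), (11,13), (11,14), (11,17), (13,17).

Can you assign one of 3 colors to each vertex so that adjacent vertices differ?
The clique on vertices [3, 8, 11, 17] has size 4 > 3, so it alone needs 4 colors.

No, G is not 3-colorable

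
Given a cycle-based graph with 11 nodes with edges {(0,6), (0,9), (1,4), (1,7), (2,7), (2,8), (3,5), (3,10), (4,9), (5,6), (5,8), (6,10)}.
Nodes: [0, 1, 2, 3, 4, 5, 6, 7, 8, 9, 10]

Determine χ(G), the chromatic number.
Clique number ω(G) = 2 (lower bound: χ ≥ ω).
Odd cycle [7, 1, 4, 9, 0, 6, 5, 8, 2] needs 3 colors (χ ≥ 3).
The coloring below uses 3 colors, so χ(G) = 3.
A valid 3-coloring: color 1: [3, 4, 6, 7, 8]; color 2: [1, 2, 5, 9, 10]; color 3: [0].

χ(G) = 3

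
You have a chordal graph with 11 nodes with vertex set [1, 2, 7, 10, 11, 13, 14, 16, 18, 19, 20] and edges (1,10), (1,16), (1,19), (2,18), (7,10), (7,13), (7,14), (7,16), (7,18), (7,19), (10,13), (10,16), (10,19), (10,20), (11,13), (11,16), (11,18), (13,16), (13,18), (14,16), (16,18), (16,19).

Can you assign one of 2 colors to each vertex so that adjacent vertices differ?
The clique on vertices [1, 10, 16, 19] has size 4 > 2, so it alone needs 4 colors.

No, G is not 2-colorable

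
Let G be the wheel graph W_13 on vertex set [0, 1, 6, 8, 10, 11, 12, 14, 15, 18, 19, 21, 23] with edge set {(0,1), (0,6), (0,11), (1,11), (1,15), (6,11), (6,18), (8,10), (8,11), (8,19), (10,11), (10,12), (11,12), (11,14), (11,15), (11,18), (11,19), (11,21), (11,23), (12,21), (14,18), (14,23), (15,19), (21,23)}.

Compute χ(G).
χ(G) = 3

Clique number ω(G) = 3 (lower bound: χ ≥ ω).
The clique on [0, 1, 11] has size 3, forcing χ ≥ 3, and the coloring below uses 3 colors, so χ(G) = 3.
A valid 3-coloring: color 1: [11]; color 2: [0, 8, 12, 15, 18, 23]; color 3: [1, 6, 10, 14, 19, 21].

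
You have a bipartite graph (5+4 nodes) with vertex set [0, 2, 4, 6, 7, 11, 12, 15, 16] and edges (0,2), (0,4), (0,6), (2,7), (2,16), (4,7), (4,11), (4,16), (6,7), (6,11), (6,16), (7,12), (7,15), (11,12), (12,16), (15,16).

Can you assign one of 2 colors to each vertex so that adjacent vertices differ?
A valid 2-coloring: color 1: [0, 7, 11, 16]; color 2: [2, 4, 6, 12, 15].
(χ(G) = 2 ≤ 2.)

Yes, G is 2-colorable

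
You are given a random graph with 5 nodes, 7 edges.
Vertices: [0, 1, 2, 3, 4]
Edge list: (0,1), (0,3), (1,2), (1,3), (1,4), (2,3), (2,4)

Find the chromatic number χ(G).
Clique number ω(G) = 3 (lower bound: χ ≥ ω).
The clique on [0, 1, 3] has size 3, forcing χ ≥ 3, and the coloring below uses 3 colors, so χ(G) = 3.
A valid 3-coloring: color 1: [1]; color 2: [0, 2]; color 3: [3, 4].

χ(G) = 3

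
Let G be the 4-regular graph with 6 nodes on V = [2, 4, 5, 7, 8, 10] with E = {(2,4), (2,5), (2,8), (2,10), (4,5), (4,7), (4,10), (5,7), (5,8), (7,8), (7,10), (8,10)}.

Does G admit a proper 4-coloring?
Yes, G is 4-colorable

A valid 4-coloring: color 1: [5, 10]; color 2: [4, 8]; color 3: [2, 7].
(χ(G) = 3 ≤ 4.)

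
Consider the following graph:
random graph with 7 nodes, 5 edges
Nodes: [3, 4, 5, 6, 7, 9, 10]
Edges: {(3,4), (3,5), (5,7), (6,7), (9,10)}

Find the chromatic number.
χ(G) = 2

Clique number ω(G) = 2 (lower bound: χ ≥ ω).
The graph is bipartite (no odd cycle), so 2 colors suffice: χ(G) = 2.
A valid 2-coloring: color 1: [3, 7, 10]; color 2: [4, 5, 6, 9].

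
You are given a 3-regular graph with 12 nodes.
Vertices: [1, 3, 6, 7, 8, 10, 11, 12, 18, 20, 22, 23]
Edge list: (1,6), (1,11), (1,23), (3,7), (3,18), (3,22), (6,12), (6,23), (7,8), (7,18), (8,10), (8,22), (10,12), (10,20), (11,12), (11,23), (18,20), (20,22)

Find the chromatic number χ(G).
Clique number ω(G) = 3 (lower bound: χ ≥ ω).
The clique on [1, 11, 23] has size 3, forcing χ ≥ 3, and the coloring below uses 3 colors, so χ(G) = 3.
A valid 3-coloring: color 1: [1, 3, 8, 12, 20]; color 2: [6, 10, 11, 18, 22]; color 3: [7, 23].

χ(G) = 3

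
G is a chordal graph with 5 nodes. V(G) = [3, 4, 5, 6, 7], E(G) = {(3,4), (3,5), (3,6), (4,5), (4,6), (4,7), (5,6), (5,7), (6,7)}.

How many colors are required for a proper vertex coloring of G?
Clique number ω(G) = 4 (lower bound: χ ≥ ω).
The clique on [3, 4, 5, 6] has size 4, forcing χ ≥ 4, and the coloring below uses 4 colors, so χ(G) = 4.
A valid 4-coloring: color 1: [5]; color 2: [6]; color 3: [4]; color 4: [3, 7].

χ(G) = 4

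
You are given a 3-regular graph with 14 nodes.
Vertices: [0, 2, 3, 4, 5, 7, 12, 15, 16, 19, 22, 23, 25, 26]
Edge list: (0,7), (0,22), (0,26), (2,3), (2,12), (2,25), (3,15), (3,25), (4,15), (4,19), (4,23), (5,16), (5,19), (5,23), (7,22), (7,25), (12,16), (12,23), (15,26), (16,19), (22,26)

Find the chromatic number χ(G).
χ(G) = 3

Clique number ω(G) = 3 (lower bound: χ ≥ ω).
The clique on [0, 22, 26] has size 3, forcing χ ≥ 3, and the coloring below uses 3 colors, so χ(G) = 3.
A valid 3-coloring: color 1: [2, 7, 19, 23, 26]; color 2: [0, 5, 12, 15, 25]; color 3: [3, 4, 16, 22].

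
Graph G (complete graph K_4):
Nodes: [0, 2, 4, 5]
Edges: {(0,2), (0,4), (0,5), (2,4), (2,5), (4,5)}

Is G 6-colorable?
A valid 6-coloring: color 1: [0]; color 2: [4]; color 3: [2]; color 4: [5].
(χ(G) = 4 ≤ 6.)

Yes, G is 6-colorable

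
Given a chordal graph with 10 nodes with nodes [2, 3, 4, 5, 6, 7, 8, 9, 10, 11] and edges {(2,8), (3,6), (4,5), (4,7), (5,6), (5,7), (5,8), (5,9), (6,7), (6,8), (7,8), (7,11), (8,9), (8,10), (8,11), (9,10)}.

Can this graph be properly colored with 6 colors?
Yes, G is 6-colorable

A valid 6-coloring: color 1: [3, 4, 8]; color 2: [2, 5, 10, 11]; color 3: [7, 9]; color 4: [6].
(χ(G) = 4 ≤ 6.)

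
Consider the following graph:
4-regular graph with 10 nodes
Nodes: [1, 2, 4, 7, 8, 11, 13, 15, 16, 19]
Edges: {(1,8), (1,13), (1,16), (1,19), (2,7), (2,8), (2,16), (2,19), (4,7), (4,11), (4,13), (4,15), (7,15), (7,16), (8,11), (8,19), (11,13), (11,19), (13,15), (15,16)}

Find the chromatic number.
χ(G) = 3

Clique number ω(G) = 3 (lower bound: χ ≥ ω).
The clique on [1, 8, 19] has size 3, forcing χ ≥ 3, and the coloring below uses 3 colors, so χ(G) = 3.
A valid 3-coloring: color 1: [1, 2, 11, 15]; color 2: [4, 8, 16]; color 3: [7, 13, 19].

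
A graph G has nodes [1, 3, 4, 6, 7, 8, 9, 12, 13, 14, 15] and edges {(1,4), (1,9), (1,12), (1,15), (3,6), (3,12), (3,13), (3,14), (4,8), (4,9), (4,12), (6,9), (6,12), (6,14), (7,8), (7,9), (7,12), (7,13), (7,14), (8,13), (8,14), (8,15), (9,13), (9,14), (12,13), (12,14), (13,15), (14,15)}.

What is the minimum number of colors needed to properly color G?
Clique number ω(G) = 4 (lower bound: χ ≥ ω).
The clique on [3, 6, 12, 14] has size 4, forcing χ ≥ 4, and the coloring below uses 4 colors, so χ(G) = 4.
A valid 4-coloring: color 1: [1, 13, 14]; color 2: [8, 9, 12]; color 3: [3, 4, 7, 15]; color 4: [6].

χ(G) = 4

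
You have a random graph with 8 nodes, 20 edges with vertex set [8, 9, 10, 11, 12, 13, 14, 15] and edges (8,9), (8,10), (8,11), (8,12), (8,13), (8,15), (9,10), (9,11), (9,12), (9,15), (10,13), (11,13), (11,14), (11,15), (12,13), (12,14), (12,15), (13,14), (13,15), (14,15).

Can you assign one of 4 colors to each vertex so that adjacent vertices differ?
A valid 4-coloring: color 1: [9, 13]; color 2: [10, 15]; color 3: [8, 14]; color 4: [11, 12].
(χ(G) = 4 ≤ 4.)

Yes, G is 4-colorable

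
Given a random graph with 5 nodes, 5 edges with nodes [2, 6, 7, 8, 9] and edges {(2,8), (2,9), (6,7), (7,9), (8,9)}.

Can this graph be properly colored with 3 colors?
Yes, G is 3-colorable

A valid 3-coloring: color 1: [6, 9]; color 2: [7, 8]; color 3: [2].
(χ(G) = 3 ≤ 3.)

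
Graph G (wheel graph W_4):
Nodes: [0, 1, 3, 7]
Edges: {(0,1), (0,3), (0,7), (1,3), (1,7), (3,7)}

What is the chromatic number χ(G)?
χ(G) = 4

Clique number ω(G) = 4 (lower bound: χ ≥ ω).
The clique on [0, 1, 3, 7] has size 4, forcing χ ≥ 4, and the coloring below uses 4 colors, so χ(G) = 4.
A valid 4-coloring: color 1: [0]; color 2: [3]; color 3: [1]; color 4: [7].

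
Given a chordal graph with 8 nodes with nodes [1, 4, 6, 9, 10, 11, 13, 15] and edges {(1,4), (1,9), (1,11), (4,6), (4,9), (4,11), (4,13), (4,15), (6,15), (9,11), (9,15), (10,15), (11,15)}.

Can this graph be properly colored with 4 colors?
Yes, G is 4-colorable

A valid 4-coloring: color 1: [4, 10]; color 2: [1, 13, 15]; color 3: [6, 9]; color 4: [11].
(χ(G) = 4 ≤ 4.)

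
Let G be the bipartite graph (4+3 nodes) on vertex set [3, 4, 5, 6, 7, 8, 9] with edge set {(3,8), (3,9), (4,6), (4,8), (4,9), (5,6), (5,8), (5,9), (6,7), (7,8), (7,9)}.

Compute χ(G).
χ(G) = 2

Clique number ω(G) = 2 (lower bound: χ ≥ ω).
The graph is bipartite (no odd cycle), so 2 colors suffice: χ(G) = 2.
A valid 2-coloring: color 1: [6, 8, 9]; color 2: [3, 4, 5, 7].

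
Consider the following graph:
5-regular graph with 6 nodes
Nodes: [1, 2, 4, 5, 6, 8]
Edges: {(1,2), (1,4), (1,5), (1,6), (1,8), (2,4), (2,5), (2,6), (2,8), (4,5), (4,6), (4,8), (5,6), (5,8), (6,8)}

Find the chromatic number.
Clique number ω(G) = 6 (lower bound: χ ≥ ω).
The clique on [1, 2, 4, 5, 6, 8] has size 6, forcing χ ≥ 6, and the coloring below uses 6 colors, so χ(G) = 6.
A valid 6-coloring: color 1: [5]; color 2: [4]; color 3: [6]; color 4: [2]; color 5: [8]; color 6: [1].

χ(G) = 6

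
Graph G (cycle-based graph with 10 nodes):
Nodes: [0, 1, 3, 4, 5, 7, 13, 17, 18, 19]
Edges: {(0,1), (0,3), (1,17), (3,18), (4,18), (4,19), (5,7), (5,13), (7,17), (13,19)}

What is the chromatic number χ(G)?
χ(G) = 2

Clique number ω(G) = 2 (lower bound: χ ≥ ω).
The graph is bipartite (no odd cycle), so 2 colors suffice: χ(G) = 2.
A valid 2-coloring: color 1: [0, 5, 17, 18, 19]; color 2: [1, 3, 4, 7, 13].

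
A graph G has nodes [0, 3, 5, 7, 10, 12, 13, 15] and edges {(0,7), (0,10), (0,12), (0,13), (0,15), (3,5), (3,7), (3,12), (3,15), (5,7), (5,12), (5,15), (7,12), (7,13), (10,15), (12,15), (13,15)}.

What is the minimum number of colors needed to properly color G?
Clique number ω(G) = 4 (lower bound: χ ≥ ω).
The clique on [3, 5, 12, 15] has size 4, forcing χ ≥ 4, and the coloring below uses 4 colors, so χ(G) = 4.
A valid 4-coloring: color 1: [7, 15]; color 2: [0, 3]; color 3: [10, 12, 13]; color 4: [5].

χ(G) = 4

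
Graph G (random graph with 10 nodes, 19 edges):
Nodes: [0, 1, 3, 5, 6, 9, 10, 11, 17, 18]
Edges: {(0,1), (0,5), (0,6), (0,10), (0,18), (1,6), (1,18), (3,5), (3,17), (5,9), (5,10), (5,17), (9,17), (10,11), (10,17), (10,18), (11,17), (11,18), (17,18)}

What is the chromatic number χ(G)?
χ(G) = 4

Clique number ω(G) = 4 (lower bound: χ ≥ ω).
The clique on [10, 11, 17, 18] has size 4, forcing χ ≥ 4, and the coloring below uses 4 colors, so χ(G) = 4.
A valid 4-coloring: color 1: [0, 17]; color 2: [5, 6, 18]; color 3: [1, 3, 9, 10]; color 4: [11].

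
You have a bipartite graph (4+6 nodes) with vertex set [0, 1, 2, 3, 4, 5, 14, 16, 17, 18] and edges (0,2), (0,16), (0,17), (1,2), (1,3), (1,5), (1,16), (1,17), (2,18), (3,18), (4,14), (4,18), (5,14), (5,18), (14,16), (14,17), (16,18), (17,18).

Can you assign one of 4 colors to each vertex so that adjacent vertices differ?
A valid 4-coloring: color 1: [0, 1, 14, 18]; color 2: [2, 3, 4, 5, 16, 17].
(χ(G) = 2 ≤ 4.)

Yes, G is 4-colorable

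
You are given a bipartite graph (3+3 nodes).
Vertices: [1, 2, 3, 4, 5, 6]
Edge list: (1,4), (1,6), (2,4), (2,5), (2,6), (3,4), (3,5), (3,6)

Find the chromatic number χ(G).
Clique number ω(G) = 2 (lower bound: χ ≥ ω).
The graph is bipartite (no odd cycle), so 2 colors suffice: χ(G) = 2.
A valid 2-coloring: color 1: [1, 2, 3]; color 2: [4, 5, 6].

χ(G) = 2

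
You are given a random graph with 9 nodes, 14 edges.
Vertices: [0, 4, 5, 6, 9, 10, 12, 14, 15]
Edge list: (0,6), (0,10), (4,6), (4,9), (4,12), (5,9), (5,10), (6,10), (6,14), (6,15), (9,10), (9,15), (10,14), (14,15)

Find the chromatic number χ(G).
χ(G) = 3

Clique number ω(G) = 3 (lower bound: χ ≥ ω).
The clique on [5, 9, 10] has size 3, forcing χ ≥ 3, and the coloring below uses 3 colors, so χ(G) = 3.
A valid 3-coloring: color 1: [5, 6, 12]; color 2: [4, 10, 15]; color 3: [0, 9, 14].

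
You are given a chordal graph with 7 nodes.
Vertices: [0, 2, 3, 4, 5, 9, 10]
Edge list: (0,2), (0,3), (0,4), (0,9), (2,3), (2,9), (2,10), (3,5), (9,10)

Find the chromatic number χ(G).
Clique number ω(G) = 3 (lower bound: χ ≥ ω).
The clique on [0, 2, 9] has size 3, forcing χ ≥ 3, and the coloring below uses 3 colors, so χ(G) = 3.
A valid 3-coloring: color 1: [2, 4, 5]; color 2: [0, 10]; color 3: [3, 9].

χ(G) = 3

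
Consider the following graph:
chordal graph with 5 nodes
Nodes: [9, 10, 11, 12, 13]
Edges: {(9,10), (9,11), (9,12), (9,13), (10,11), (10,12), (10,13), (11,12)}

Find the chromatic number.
χ(G) = 4

Clique number ω(G) = 4 (lower bound: χ ≥ ω).
The clique on [9, 10, 11, 12] has size 4, forcing χ ≥ 4, and the coloring below uses 4 colors, so χ(G) = 4.
A valid 4-coloring: color 1: [9]; color 2: [10]; color 3: [11, 13]; color 4: [12].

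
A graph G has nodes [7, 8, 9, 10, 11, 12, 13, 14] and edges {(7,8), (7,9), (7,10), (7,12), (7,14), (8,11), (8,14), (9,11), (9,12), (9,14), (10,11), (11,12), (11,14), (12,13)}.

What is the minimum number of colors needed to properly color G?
χ(G) = 3

Clique number ω(G) = 3 (lower bound: χ ≥ ω).
The clique on [8, 11, 14] has size 3, forcing χ ≥ 3, and the coloring below uses 3 colors, so χ(G) = 3.
A valid 3-coloring: color 1: [7, 11, 13]; color 2: [10, 12, 14]; color 3: [8, 9].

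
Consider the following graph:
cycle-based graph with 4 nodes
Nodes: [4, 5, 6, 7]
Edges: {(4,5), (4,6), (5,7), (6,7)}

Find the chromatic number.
Clique number ω(G) = 2 (lower bound: χ ≥ ω).
The graph is bipartite (no odd cycle), so 2 colors suffice: χ(G) = 2.
A valid 2-coloring: color 1: [5, 6]; color 2: [4, 7].

χ(G) = 2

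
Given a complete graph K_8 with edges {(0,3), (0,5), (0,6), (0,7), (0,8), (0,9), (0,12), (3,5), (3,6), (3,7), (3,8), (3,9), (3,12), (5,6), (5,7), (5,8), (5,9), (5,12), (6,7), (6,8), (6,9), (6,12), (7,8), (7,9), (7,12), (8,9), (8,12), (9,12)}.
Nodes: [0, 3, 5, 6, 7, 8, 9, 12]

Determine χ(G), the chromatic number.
χ(G) = 8

Clique number ω(G) = 8 (lower bound: χ ≥ ω).
The clique on [0, 3, 5, 6, 7, 8, 9, 12] has size 8, forcing χ ≥ 8, and the coloring below uses 8 colors, so χ(G) = 8.
A valid 8-coloring: color 1: [7]; color 2: [12]; color 3: [8]; color 4: [5]; color 5: [9]; color 6: [0]; color 7: [3]; color 8: [6].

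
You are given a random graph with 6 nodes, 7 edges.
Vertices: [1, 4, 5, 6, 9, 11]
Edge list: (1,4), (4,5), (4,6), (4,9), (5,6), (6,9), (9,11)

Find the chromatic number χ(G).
χ(G) = 3

Clique number ω(G) = 3 (lower bound: χ ≥ ω).
The clique on [4, 6, 9] has size 3, forcing χ ≥ 3, and the coloring below uses 3 colors, so χ(G) = 3.
A valid 3-coloring: color 1: [4, 11]; color 2: [1, 6]; color 3: [5, 9].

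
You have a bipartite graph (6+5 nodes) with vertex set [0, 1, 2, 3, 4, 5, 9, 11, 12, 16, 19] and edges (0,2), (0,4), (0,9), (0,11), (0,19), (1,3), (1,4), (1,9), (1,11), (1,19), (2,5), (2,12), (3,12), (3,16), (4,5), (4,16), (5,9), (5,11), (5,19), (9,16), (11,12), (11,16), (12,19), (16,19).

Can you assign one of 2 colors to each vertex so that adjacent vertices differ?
A valid 2-coloring: color 1: [2, 3, 4, 9, 11, 19]; color 2: [0, 1, 5, 12, 16].
(χ(G) = 2 ≤ 2.)

Yes, G is 2-colorable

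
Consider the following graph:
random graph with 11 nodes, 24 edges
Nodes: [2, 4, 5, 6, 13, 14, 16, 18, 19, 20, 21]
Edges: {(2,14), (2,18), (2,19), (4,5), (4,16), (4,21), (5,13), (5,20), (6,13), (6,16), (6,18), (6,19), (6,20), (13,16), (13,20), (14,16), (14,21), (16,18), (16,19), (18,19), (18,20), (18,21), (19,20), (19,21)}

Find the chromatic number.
Clique number ω(G) = 4 (lower bound: χ ≥ ω).
The clique on [6, 16, 18, 19] has size 4, forcing χ ≥ 4, and the coloring below uses 4 colors, so χ(G) = 4.
A valid 4-coloring: color 1: [4, 13, 14, 18]; color 2: [2, 16, 20, 21]; color 3: [5, 19]; color 4: [6].

χ(G) = 4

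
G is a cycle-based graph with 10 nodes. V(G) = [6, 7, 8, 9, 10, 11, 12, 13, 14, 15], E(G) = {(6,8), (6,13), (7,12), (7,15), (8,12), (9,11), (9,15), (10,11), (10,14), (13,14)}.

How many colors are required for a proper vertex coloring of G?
χ(G) = 2

Clique number ω(G) = 2 (lower bound: χ ≥ ω).
The graph is bipartite (no odd cycle), so 2 colors suffice: χ(G) = 2.
A valid 2-coloring: color 1: [7, 8, 9, 10, 13]; color 2: [6, 11, 12, 14, 15].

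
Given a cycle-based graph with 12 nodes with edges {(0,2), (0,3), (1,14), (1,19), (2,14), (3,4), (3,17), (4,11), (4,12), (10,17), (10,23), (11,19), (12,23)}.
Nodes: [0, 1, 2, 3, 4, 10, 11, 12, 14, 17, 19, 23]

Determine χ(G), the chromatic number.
χ(G) = 2

Clique number ω(G) = 2 (lower bound: χ ≥ ω).
The graph is bipartite (no odd cycle), so 2 colors suffice: χ(G) = 2.
A valid 2-coloring: color 1: [1, 2, 3, 10, 11, 12]; color 2: [0, 4, 14, 17, 19, 23].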